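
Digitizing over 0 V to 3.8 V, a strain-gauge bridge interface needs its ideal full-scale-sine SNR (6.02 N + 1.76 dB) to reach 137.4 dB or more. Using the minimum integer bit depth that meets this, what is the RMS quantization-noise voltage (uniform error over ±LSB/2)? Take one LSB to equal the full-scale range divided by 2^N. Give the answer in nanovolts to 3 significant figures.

Full-scale range = 3.8 V.
Solving 6.02 N ≥ 137.4 − 1.76: N ≥ 22.532. Round up → N = 23.
Step size = 3.8/8388608 V = 453.00 nV.
RMS noise = LSB/√12 = 131 nV.

131 nV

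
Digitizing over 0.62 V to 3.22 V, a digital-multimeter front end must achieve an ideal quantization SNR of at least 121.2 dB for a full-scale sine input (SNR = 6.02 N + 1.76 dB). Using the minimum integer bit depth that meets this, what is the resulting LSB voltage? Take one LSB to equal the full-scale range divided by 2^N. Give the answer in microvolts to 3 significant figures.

2.48 µV

The full-scale span is 3.22 − (0.62) = 2.6 V.
Required N = ⌈(121.2 − 1.76)/6.02⌉ = ⌈19.841⌉ = 20.
Step size = 2.6/1048576 V = 2.48 µV.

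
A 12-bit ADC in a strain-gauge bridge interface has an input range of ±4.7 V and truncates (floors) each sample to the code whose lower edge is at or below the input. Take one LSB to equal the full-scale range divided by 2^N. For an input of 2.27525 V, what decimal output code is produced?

Span: 4.7 V − (-4.7 V) = 9.4 V. LSB = 9.4 V / 2^12 ≈ 2.295 mV.
V_in − V_min = 2.27525 − (-4.7) = 6.97525 V.
Divide by LSB: 6.97525 × 4096/9.4 = 3039.4281.
Truncating gives code 3039.

3039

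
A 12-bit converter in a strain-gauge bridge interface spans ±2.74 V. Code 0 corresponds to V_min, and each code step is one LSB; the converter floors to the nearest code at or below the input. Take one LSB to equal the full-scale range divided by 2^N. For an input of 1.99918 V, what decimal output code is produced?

3542

The full-scale span is 2.74 − (-2.74) = 5.48 V. LSB = 5.48 V / 2^12 ≈ 1.338 mV.
V_in − V_min = 1.99918 − (-2.74) = 4.73918 V.
Divide by LSB: 4.73918 × 4096/5.48 = 3542.2776.
Truncating gives code 3542.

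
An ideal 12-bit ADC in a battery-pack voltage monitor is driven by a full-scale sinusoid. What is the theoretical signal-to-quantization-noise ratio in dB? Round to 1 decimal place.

74.0 dB

Ideal quantization SNR: 6.02 × 12 + 1.76 dB = 74.0 dB.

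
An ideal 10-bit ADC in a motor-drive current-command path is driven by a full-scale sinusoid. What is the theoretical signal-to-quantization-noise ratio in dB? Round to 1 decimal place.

62.0 dB

For an ideal N-bit converter with full-scale sine input, SNR = 6.02 N + 1.76 dB. SNR = 6.02 × 10 + 1.76 = 60.20 + 1.76 = 61.96 dB.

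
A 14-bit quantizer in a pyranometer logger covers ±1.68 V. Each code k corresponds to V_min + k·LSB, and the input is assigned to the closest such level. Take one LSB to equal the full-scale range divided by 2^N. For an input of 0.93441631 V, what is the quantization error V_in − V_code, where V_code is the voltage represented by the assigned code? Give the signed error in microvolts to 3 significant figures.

+80.4 µV

Range = 1.68 − (-1.68) = 3.36 V. LSB = 3.36 V / 2^14 ≈ 205.1 µV.
Position in LSBs: (0.93441631 − (-1.68)) × 16384/3.36 = 12748.3919; rounding gives k = 12748.
V_code = -1.68 + (12748/16384) × 3.36 = 0.93433593750 V.
V_in − V_code = 0.93441631 − (0.93433593750) = +80.4 µV.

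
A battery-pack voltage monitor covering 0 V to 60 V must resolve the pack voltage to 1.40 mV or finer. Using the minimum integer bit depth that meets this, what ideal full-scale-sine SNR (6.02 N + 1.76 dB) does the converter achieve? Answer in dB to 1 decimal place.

98.1 dB

Span = 60 V.
Levels needed ≥ 60/1.40 mV = 42860. 2^16 = 65536 suffices, so N_min = 16.
Ideal SNR at N = 16: 6.02·16 + 1.76 = 98.1 dB.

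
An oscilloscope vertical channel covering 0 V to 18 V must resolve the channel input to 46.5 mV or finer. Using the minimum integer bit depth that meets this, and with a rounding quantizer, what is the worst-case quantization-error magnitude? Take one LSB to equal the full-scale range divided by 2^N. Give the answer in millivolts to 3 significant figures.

17.6 mV

Full-scale range = 18 V.
Levels needed ≥ 18/46.5 mV = 387.1. 2^9 = 512 suffices, so N_min = 9.
LSB = 18 V ÷ 2^9 = 18/512 V = 35.156 mV.
Half an LSB is 17.6 mV.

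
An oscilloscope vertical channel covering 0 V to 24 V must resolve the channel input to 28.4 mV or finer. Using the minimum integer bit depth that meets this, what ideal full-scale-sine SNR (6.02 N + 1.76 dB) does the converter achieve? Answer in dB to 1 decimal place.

Span = 24 V.
24 V / 28.4 mV = 845.1. Since 2^9 = 512 and 2^10 = 1024, N = 10.
SNR = 6.02 × 10 + 1.76 = 61.96 dB.

62.0 dB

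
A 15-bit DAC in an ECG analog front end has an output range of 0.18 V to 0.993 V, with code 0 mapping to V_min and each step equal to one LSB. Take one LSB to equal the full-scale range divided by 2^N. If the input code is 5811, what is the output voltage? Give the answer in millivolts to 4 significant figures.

Span: 0.993 V − (0.18 V) = 0.813 V. LSB = 0.813 V / 2^15.
Output = V_min + (5811/32768) × range = 0.18 + 0.177338 × 0.813 V
      = 0.18 V + 0.144176 V = 0.324176 V.

324.2 mV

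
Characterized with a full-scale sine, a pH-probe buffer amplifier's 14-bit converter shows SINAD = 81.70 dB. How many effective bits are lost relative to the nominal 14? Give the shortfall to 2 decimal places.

ENOB = (SINAD − 1.76)/6.02 = (81.70 − 1.76)/6.02 = 13.2791 bits.
Shortfall = 14 − 13.2791 = 0.7209 bits.

0.72 bits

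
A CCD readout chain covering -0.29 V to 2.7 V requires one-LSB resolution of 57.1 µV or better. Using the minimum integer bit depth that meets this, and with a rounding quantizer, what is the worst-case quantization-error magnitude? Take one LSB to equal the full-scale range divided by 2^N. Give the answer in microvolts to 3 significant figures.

The full-scale span is 2.7 − (-0.29) = 2.99 V.
Levels needed ≥ 2.99/57.1 µV = 52360. 2^16 = 65536 suffices, so N_min = 16.
LSB = 2.99 V ÷ 2^16 = 2.99/65536 V = 45.624 µV.
Half an LSB is 22.8 µV.

22.8 µV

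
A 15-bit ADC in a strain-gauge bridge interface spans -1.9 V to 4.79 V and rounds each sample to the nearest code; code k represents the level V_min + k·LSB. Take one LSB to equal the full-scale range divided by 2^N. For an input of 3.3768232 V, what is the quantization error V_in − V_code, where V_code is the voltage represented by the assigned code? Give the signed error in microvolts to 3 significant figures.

Full-scale range = 4.79 V − (-1.9 V) = 6.69 V. LSB = 6.69 V / 2^15 ≈ 204.2 µV.
(V_in − V_min)/LSB = (3.3768232 − (-1.9)) × 32768/6.69 = 25846.1798 → nearest code k = 25846.
V_code = V_min + k × range/2^15 = -1.9 + 25846 × 6.69/32768 = 3.3767864990 V.
V_in − V_code = 3.3768232 − (3.3767864990) = +36.7 µV.

+36.7 µV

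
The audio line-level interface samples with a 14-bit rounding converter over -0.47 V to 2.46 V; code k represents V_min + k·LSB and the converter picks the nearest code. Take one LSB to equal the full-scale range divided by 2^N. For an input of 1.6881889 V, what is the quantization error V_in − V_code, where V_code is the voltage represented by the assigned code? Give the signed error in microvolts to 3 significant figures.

Span: 2.46 V − (-0.47 V) = 2.93 V. LSB = 2.93 V / 2^14 ≈ 178.8 µV.
Position in LSBs: (1.6881889 − (-0.47)) × 16384/2.93 = 12068.1798; rounding gives k = 12068.
V_code = V_min + k × range/2^14 = -0.47 + 12068 × 2.93/16384 = 1.6881567383 V.
e = 1.6881889 − (1.6881567383) = +32.2 µV.

+32.2 µV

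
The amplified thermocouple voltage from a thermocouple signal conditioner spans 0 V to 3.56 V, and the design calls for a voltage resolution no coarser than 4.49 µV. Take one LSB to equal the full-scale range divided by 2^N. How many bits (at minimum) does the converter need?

20 bits

Full-scale range = 3.56 V.
Levels needed ≥ 3.56/4.49 µV = 792900. 2^20 = 1048576 suffices, so N_min = 20.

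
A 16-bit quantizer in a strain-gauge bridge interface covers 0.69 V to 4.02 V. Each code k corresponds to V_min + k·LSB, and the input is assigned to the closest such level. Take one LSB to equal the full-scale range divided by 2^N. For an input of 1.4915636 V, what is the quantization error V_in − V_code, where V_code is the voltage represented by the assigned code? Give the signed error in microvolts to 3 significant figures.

Full-scale range = 4.02 V − (0.69 V) = 3.33 V. LSB = 3.33 V / 2^16 ≈ 50.81 µV.
(1.4915636 − (0.69)) / LSB = 0.8015636 × 65536/3.33 = 15775.1568. Nearest integer: k = 15775.
V_code = V_min + k × range/2^16 = 0.69 + 15775 × 3.33/65536 = 1.4915556335 V.
V_in − V_code = 1.4915636 − (1.4915556335) = +7.97 µV.

+7.97 µV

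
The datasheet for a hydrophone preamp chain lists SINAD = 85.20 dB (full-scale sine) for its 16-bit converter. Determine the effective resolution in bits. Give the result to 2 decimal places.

(85.20 − 1.76) / 6.02 = 83.44/6.02 = 13.8605 effective bits.

13.86 bits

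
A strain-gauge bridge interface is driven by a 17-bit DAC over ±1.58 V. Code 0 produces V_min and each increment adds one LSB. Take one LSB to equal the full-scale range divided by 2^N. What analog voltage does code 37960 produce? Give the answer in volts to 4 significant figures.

-0.6648 V

Span: 1.58 V − (-1.58 V) = 3.16 V. LSB = 3.16 V / 2^17.
Output = V_min + (37960/131072) × range = -1.58 + 0.289612 × 3.16 V
      = -1.58 + 0.915173 = -0.664827 V.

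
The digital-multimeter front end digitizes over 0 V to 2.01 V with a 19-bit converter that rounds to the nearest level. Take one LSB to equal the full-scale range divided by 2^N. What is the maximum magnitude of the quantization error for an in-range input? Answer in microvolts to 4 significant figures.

Range is 2.01 V.
LSB = 2.01 V ÷ 2^19 = 2.01/524288 V = 3.83377 µV.
A rounding quantizer has |error| ≤ LSB/2 = 1.917 µV.

1.917 µV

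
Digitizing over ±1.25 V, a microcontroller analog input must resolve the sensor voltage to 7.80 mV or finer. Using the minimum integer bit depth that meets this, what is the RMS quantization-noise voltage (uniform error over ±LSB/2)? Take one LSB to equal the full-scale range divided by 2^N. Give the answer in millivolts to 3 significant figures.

Full-scale range = 1.25 V − (-1.25 V) = 2.5 V.
Need 2^N ≥ 2.5 V / 7.80 mV = 320.5 → N_min = 9.
One LSB is 2.5 V / 512 = 4.8828 mV.
σ_q = LSB/√12 = 4.8828 mV/3.4641 = 1.41 mV.

1.41 mV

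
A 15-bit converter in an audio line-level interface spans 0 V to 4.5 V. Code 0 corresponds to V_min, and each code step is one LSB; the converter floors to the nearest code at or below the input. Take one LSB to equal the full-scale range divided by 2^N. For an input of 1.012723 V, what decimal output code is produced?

7374

V_FS = 4.5 V. LSB = 4.5 V / 2^15 ≈ 137.3 µV.
code = ⌊(V_in − V_min)/LSB⌋ = ⌊(V_in − V_min) × 2^15 / range⌋
     = ⌊(1.012723 − (0)) × 32768 / 4.5⌋ = ⌊1.012723 × 32768/4.5⌋
     = ⌊7374.424⌋ = 7374.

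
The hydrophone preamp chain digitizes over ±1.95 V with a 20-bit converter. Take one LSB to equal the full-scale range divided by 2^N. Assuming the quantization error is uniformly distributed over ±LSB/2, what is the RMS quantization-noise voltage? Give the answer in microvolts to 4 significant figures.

1.074 µV

Full-scale range = 1.95 V − (-1.95 V) = 3.9 V.
LSB = 3.9 V / 2^20 = 3.71933 µV.
For a uniform distribution on [−LSB/2, +LSB/2], V_rms = LSB/√12 = 3.71933 µV/3.4641 = 1.074 µV.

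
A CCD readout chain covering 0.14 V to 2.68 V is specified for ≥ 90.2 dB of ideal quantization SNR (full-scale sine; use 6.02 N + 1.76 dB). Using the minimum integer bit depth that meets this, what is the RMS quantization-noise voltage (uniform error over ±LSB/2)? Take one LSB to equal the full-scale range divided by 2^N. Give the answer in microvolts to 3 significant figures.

Range = 2.68 − (0.14) = 2.54 V.
Required N = ⌈(90.2 − 1.76)/6.02⌉ = ⌈14.691⌉ = 15.
LSB = 2.54 V / 2^15 = 77.515 µV.
V_rms = LSB/√12 = 22.4 µV.

22.4 µV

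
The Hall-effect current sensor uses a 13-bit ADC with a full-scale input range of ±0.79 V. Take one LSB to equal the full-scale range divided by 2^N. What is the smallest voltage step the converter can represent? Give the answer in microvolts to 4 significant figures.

192.9 µV

Full-scale range = 0.79 V − (-0.79 V) = 1.58 V.
2^13 = 8192 levels.
Step size = 1.58/8192 V = 192.9 µV.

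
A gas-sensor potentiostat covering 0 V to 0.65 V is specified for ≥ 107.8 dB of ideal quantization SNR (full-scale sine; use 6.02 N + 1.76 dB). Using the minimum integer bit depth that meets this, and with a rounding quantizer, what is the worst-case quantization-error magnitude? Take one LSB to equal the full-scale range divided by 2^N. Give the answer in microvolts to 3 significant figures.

Span = 0.65 V.
Solving 6.02 N ≥ 107.8 − 1.76: N ≥ 17.615. Round up → N = 18.
LSB = 0.65 V ÷ 2^18 = 0.65/262144 V = 2.4796 µV.
Half an LSB is 1.24 µV.

1.24 µV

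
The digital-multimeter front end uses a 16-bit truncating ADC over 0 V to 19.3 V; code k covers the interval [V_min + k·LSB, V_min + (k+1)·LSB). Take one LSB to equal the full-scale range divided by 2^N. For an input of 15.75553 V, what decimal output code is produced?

Full-scale range = 19.3 V. LSB = 19.3 V / 2^16 ≈ 294.5 µV.
V_in − V_min = 15.75553 − (0) = 15.75553 V.
Divide by LSB: 15.75553 × 65536/19.3 = 53500.2287.
Truncating gives code 53500.

53500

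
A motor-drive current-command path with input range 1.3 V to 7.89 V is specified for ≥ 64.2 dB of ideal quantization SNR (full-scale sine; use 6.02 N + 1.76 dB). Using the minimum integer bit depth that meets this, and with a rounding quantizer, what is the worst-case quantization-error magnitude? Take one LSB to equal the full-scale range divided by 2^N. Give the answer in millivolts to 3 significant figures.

The full-scale span is 7.89 − (1.3) = 6.59 V.
Required N = ⌈(64.2 − 1.76)/6.02⌉ = ⌈10.372⌉ = 11.
Step size = 6.59/2048 V = 3.2178 mV.
|e|_max = LSB/2 = 1.61 mV.

1.61 mV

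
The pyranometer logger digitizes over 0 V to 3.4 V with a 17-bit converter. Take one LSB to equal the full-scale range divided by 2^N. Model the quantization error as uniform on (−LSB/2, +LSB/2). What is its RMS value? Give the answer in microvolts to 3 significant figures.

7.49 µV

Full-scale range = 3.4 V.
One LSB is 3.4 V / 131072 = 25.940 µV.
RMS of a uniform error over width LSB is LSB/√12 = 7.49 µV.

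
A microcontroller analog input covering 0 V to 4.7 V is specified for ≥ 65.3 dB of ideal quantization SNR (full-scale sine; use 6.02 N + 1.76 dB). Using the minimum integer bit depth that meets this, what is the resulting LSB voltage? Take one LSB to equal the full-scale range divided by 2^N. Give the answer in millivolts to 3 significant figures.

2.29 mV

Full-scale range = 4.7 V.
Solving 6.02 N ≥ 65.3 − 1.76: N ≥ 10.555. Round up → N = 11.
LSB = 4.7 V ÷ 2^11 = 4.7/2048 V = 2.29 mV.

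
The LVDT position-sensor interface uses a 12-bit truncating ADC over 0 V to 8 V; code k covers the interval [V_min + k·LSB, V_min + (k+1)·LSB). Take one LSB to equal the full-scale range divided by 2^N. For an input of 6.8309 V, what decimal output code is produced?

3497

Full-scale range = 8 V. LSB = 8 V / 2^12 ≈ 1.953 mV.
code = ⌊(V_in − V_min)/LSB⌋ = ⌊(V_in − V_min) × 2^12 / range⌋
     = ⌊(6.8309 − (0)) × 4096 / 8⌋ = ⌊6.8309 × 4096/8⌋
     = ⌊3497.421⌋ = 3497.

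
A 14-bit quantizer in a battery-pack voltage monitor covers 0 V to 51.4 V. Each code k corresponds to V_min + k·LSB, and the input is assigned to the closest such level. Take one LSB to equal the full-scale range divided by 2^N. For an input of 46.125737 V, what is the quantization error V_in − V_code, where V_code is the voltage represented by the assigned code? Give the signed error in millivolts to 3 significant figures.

Full-scale range = 51.4 V. LSB = 51.4 V / 2^14 ≈ 3.137 mV.
Position in LSBs: (46.125737 − (0)) × 16384/51.4 = 14702.8030; rounding gives k = 14703.
Reconstructed level: 0 + 14703 × 51.4/16384 V = 46.126354980 V.
V_in − V_code = 46.125737 − (46.126354980) = −0.618 mV.

−0.618 mV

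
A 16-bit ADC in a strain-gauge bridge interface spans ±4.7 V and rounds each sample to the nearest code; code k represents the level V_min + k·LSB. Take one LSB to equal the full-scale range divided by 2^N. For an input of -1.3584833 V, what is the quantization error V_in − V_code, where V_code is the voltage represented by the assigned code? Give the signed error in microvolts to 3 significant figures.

Range = 4.7 − (-4.7) = 9.4 V. LSB = 9.4 V / 2^16 ≈ 143.4 µV.
Position in LSBs: (-1.3584833 − (-4.7)) × 65536/9.4 = 23296.7700; rounding gives k = 23297.
V_code = -4.7 + (23297/65536) × 9.4 = -1.3584503174 V.
Error = V_in − V_code = -1.3584833 − (-1.3584503174) = −33.0 µV.

−33.0 µV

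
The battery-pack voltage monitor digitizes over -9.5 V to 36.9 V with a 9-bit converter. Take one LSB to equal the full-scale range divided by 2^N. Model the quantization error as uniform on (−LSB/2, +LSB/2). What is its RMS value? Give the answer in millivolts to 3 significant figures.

26.2 mV

Full-scale range = 36.9 V − (-9.5 V) = 46.4 V.
Step size = 46.4/512 V = 90.625 mV.
For a uniform distribution on [−LSB/2, +LSB/2], V_rms = LSB/√12 = 90.625 mV/3.4641 = 26.2 mV.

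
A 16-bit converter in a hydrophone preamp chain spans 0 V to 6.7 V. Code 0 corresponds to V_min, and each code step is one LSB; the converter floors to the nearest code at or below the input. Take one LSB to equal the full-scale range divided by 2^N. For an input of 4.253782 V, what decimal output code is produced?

41608

V_FS = 6.7 V. LSB = 6.7 V / 2^16 ≈ 102.2 µV.
(V_in − V_min) × 2^16/range = (4.253782 − (0)) × 65536/6.7 = 41608.337.
Floor → code = 41608.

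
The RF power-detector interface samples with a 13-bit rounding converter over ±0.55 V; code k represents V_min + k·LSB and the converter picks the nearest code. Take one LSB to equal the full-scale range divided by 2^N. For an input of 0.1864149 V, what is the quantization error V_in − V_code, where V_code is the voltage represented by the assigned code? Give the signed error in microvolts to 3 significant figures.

+37.9 µV

Full-scale range = 0.55 V − (-0.55 V) = 1.1 V. LSB = 1.1 V / 2^13 ≈ 134.3 µV.
(V_in − V_min)/LSB = (0.1864149 − (-0.55)) × 8192/1.1 = 5484.2826 → nearest code k = 5484.
V_code = V_min + k × range/2^13 = -0.55 + 5484 × 1.1/8192 = 0.1863769531 V.
e = 0.1864149 − (0.1863769531) = +37.9 µV.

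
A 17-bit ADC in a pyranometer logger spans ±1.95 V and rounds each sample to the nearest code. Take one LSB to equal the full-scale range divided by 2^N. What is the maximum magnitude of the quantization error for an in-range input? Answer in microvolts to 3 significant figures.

Range = 1.95 − (-1.95) = 3.9 V.
Step size = 3.9/131072 V = 29.755 µV.
A rounding quantizer has |error| ≤ LSB/2 = 14.9 µV.

14.9 µV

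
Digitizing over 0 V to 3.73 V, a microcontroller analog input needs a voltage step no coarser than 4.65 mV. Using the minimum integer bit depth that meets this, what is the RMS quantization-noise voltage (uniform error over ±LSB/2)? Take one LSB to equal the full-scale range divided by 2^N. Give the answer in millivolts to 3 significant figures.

Span = 3.73 V.
Required number of levels: 3.73/4.65 mV = 802.15; smallest N with 2^N ≥ that is 10.
Step size = 3.73/1024 V = 3.6426 mV.
RMS noise = LSB/√12 = 1.05 mV.

1.05 mV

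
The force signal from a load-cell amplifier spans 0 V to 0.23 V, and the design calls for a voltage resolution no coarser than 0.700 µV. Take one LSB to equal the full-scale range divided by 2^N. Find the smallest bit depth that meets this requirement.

19 bits

Full-scale range = 0.23 V.
Required number of levels: 0.23/0.700 µV = 328570; smallest N with 2^N ≥ that is 19.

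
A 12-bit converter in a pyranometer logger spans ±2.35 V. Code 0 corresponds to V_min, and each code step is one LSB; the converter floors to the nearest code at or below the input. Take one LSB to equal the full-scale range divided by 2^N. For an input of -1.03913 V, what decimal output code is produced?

Range = 2.35 − (-2.35) = 4.7 V. LSB = 4.7 V / 2^12 ≈ 1.147 mV.
code = ⌊(V_in − V_min)/LSB⌋ = ⌊(V_in − V_min) × 2^12 / range⌋
     = ⌊(-1.03913 − (-2.35)) × 4096 / 4.7⌋ = ⌊1.31087 × 4096/4.7⌋
     = ⌊1142.409⌋ = 1142.

1142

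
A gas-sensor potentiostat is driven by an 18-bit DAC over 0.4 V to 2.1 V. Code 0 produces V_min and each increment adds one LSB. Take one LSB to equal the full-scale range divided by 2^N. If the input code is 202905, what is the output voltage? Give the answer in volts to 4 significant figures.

1.716 V

Span: 2.1 V − (0.4 V) = 1.7 V. LSB = 1.7 V / 2^18.
Output = V_min + (202905/262144) × range = 0.4 + 0.774021 × 1.7 V
      = 0.4 V + 1.31584 V = 1.71584 V.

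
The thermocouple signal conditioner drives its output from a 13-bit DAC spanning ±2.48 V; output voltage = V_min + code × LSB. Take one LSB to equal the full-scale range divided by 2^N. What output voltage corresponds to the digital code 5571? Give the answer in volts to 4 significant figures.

Full-scale range = 2.48 V − (-2.48 V) = 4.96 V. LSB = 4.96 V / 2^13.
Output = V_min + (5571/8192) × range = -2.48 + 0.680054 × 4.96 V
      = -2.48 + 3.37307 = 0.893066 V.

0.8931 V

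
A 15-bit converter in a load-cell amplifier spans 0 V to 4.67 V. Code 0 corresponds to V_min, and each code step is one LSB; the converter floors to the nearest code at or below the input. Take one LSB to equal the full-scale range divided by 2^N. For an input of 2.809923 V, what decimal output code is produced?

V_FS = 4.67 V. LSB = 4.67 V / 2^15 ≈ 142.5 µV.
(V_in − V_min) × 2^15/range = (2.809923 − (0)) × 32768/4.67 = 19716.393.
Floor → code = 19716.

19716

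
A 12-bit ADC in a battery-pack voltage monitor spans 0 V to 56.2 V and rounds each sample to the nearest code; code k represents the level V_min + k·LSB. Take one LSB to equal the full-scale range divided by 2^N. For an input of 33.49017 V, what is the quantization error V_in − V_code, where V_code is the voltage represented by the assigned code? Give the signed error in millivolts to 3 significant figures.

Full-scale range = 56.2 V. LSB = 56.2 V / 2^12 ≈ 13.72 mV.
(V_in − V_min)/LSB = (33.49017 − (0)) × 4096/56.2 = 2440.8494 → nearest code k = 2441.
Reconstructed level: 0 + 2441 × 56.2/4096 V = 33.49223633 V.
Error = V_in − V_code = 33.49017 − (33.49223633) = −2.07 mV.

−2.07 mV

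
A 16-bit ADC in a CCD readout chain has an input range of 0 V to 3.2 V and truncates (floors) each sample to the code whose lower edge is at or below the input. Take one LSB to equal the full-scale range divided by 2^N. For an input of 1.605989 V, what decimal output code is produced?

32890

Span = 3.2 V. LSB = 3.2 V / 2^16 ≈ 48.83 µV.
(V_in − V_min) × 2^16/range = (1.605989 − (0)) × 65536/3.2 = 32890.655.
Floor → code = 32890.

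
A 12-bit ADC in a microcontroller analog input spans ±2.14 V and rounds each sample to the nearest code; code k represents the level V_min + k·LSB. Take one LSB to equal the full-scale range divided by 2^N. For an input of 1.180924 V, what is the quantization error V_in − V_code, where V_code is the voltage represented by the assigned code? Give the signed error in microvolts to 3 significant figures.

+162 µV

Full-scale range = 2.14 V − (-2.14 V) = 4.28 V. LSB = 4.28 V / 2^12 ≈ 1.045 mV.
Position in LSBs: (1.180924 − (-2.14)) × 4096/4.28 = 3178.1553; rounding gives k = 3178.
V_code = -2.14 + (3178/4096) × 4.28 = 1.180761719 V.
Error = V_in − V_code = 1.180924 − (1.180761719) = +162 µV.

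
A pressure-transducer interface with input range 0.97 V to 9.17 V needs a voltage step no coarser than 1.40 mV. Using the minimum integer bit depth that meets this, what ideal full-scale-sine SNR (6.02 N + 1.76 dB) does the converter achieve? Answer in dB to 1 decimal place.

80.0 dB

The full-scale span is 9.17 − (0.97) = 8.2 V.
8.2 V / 1.40 mV = 5857. Since 2^12 = 4096 and 2^13 = 8192, N = 13.
SNR = 6.02 × 13 + 1.76 = 80.02 dB.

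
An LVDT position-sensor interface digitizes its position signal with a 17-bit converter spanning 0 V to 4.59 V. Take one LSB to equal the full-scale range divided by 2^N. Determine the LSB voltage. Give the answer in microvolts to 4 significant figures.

Span = 4.59 V.
There are 2^17 = 131072 steps.
Step size = 4.59/131072 V = 35.02 µV.

35.02 µV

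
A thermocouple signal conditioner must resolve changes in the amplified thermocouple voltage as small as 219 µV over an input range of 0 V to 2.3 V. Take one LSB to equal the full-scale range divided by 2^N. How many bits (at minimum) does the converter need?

14 bits

Span = 2.3 V.
Need 2^N ≥ 2.3 V / 219 µV = 10500 → N_min = 14.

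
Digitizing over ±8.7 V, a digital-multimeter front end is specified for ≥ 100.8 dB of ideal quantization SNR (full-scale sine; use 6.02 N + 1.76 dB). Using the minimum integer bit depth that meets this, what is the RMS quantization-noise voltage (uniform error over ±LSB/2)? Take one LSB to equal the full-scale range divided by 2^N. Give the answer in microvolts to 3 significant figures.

Range = 8.7 − (-8.7) = 17.4 V.
Required N = ⌈(100.8 − 1.76)/6.02⌉ = ⌈16.452⌉ = 17.
One LSB is 17.4 V / 131072 = 132.75 µV.
σ_q = LSB/√12 = 132.75 µV/3.4641 = 38.3 µV.

38.3 µV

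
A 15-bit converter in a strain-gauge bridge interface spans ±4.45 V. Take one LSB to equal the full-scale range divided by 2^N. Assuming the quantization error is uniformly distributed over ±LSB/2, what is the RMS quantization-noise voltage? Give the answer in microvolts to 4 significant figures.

The full-scale span is 4.45 − (-4.45) = 8.9 V.
LSB = 8.9 V / 2^15 = 271.606 µV.
σ_q = LSB/√12 = 271.606 µV/3.4641 = 78.41 µV.

78.41 µV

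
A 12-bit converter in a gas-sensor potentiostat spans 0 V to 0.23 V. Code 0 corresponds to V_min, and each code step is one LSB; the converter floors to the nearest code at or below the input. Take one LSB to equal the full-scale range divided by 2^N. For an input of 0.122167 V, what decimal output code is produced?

Span = 0.23 V. LSB = 0.23 V / 2^12 ≈ 56.15 µV.
code = ⌊(V_in − V_min)/LSB⌋ = ⌊(V_in − V_min) × 2^12 / range⌋
     = ⌊(0.122167 − (0)) × 4096 / 0.23⌋ = ⌊0.122167 × 4096/0.23⌋
     = ⌊2175.635⌋ = 2175.

2175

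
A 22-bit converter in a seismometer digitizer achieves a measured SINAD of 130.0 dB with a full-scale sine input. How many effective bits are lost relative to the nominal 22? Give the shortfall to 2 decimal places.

Effective bits = (130.0 − 1.76)/6.02 = 21.3023.
Shortfall = 22 − 21.3023 = 0.6977 bits.

0.70 bits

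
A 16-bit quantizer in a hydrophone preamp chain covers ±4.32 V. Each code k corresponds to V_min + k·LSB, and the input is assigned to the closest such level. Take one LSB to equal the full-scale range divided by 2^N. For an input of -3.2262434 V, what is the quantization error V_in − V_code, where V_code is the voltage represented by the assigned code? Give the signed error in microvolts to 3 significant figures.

Full-scale range = 4.32 V − (-4.32 V) = 8.64 V. LSB = 8.64 V / 2^16 ≈ 131.8 µV.
Position in LSBs: (-3.2262434 − (-4.32)) × 65536/8.64 = 8296.3464; rounding gives k = 8296.
Reconstructed level: -4.32 + 8296 × 8.64/65536 V = -3.2262890625 V.
e = -3.2262434 − (-3.2262890625) = +45.7 µV.

+45.7 µV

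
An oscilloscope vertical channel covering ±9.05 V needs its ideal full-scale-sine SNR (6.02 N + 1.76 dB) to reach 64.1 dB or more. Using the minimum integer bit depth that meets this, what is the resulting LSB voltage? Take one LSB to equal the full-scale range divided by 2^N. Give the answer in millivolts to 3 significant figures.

8.84 mV

The full-scale span is 9.05 − (-9.05) = 18.1 V.
Solving 6.02 N ≥ 64.1 − 1.76: N ≥ 10.355. Round up → N = 11.
One LSB is 18.1 V / 2048 = 8.84 mV.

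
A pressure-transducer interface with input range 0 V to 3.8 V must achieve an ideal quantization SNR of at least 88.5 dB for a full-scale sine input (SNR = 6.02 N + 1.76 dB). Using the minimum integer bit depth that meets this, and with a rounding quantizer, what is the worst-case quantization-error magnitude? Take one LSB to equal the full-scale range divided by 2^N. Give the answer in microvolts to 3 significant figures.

V_FS = 3.8 V.
Solving 6.02 N ≥ 88.5 − 1.76: N ≥ 14.409. Round up → N = 15.
LSB = 3.8 V / 2^15 = 115.97 µV.
|e|_max = LSB/2 = 58.0 µV.

58.0 µV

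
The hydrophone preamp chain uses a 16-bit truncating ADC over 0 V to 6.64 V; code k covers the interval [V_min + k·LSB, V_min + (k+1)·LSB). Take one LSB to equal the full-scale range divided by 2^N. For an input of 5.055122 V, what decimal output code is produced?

Range is 6.64 V. LSB = 6.64 V / 2^16 ≈ 101.3 µV.
V_in − V_min = 5.055122 − (0) = 5.055122 V.
Divide by LSB: 5.055122 × 65536/6.64 = 49893.4451.
Truncating gives code 49893.

49893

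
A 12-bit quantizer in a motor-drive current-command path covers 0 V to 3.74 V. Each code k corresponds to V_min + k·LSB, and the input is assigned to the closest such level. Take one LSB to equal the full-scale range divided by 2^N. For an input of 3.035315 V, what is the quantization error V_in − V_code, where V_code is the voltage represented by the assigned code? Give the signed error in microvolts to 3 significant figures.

Span = 3.74 V. LSB = 3.74 V / 2^12 ≈ 0.9131 mV.
Position in LSBs: (3.035315 − (0)) × 4096/3.74 = 3324.2380; rounding gives k = 3324.
V_code = 0 + (3324/4096) × 3.74 = 3.035097656 V.
Error = V_in − V_code = 3.035315 − (3.035097656) = +217 µV.

+217 µV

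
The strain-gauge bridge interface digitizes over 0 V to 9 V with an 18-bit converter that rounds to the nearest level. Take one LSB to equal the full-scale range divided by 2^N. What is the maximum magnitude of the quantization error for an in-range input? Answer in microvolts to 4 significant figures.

Span = 9 V.
Step size = 9/262144 V = 34.3323 µV.
Worst-case error for round-to-nearest is half an LSB: 17.17 µV.

17.17 µV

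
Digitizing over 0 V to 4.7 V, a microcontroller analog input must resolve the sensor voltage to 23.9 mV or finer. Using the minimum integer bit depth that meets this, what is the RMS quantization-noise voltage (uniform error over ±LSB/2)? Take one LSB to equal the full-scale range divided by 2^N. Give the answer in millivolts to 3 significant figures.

5.30 mV

Full-scale range = 4.7 V.
Levels needed ≥ 4.7/23.9 mV = 196.7. 2^8 = 256 suffices, so N_min = 8.
LSB = 4.7 V ÷ 2^8 = 4.7/256 V = 18.359 mV.
V_rms = LSB/√12 = 5.30 mV.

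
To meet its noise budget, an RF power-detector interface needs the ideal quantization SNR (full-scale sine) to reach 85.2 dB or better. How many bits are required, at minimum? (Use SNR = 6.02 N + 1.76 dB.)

N ≥ (85.2 − 1.76)/6.02 = 13.860 → N_min = 14.

14 bits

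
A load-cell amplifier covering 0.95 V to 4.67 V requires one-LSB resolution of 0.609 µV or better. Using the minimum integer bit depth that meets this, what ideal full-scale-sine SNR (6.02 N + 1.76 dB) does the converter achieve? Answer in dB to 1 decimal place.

140.2 dB

Range = 4.67 − (0.95) = 3.72 V.
3.72 V / 0.609 µV = 6.108e6. Since 2^22 = 4194304 and 2^23 = 8388608, N = 23.
SNR = 6.02 × 23 + 1.76 = 140.22 dB.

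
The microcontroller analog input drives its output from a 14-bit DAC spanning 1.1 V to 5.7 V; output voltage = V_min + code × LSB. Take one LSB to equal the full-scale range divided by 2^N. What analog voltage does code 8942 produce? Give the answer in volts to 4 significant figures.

3.611 V

Full-scale range = 5.7 V − (1.1 V) = 4.6 V. LSB = 4.6 V / 2^14.
Output = V_min + (8942/16384) × range = 1.1 + 0.545776 × 4.6 V
      = 1.1 + 2.51057 = 3.61057 V.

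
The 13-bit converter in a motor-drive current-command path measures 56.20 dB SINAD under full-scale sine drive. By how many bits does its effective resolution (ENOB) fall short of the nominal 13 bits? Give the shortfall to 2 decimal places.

3.96 bits

ENOB = (SINAD − 1.76)/6.02 = (56.20 − 1.76)/6.02 = 9.0432 bits.
Shortfall = 13 − 9.0432 = 3.9568 bits.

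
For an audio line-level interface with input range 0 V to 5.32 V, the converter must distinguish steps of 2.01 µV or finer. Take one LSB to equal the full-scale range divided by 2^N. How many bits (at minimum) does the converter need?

22 bits

V_FS = 5.32 V.
Required number of levels: 5.32/2.01 µV = 2.6468e6; smallest N with 2^N ≥ that is 22.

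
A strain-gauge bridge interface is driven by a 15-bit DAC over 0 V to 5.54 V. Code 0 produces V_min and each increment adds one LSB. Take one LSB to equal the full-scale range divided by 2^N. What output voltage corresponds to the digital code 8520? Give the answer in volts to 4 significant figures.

1.440 V

Full-scale range = 5.54 V. LSB = 5.54 V / 2^15.
Output = V_min + (8520/32768) × range = 0 + 0.260010 × 5.54 V
      = 0 V + 1.44045 V = 1.44045 V.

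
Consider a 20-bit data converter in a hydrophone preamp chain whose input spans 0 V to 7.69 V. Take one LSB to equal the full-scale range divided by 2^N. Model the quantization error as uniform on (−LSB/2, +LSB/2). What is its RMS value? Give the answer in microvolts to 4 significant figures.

V_FS = 7.69 V.
LSB = 7.69 V ÷ 2^20 = 7.69/1048576 V = 7.33376 µV.
σ_q = LSB/√12 = 7.33376 µV/3.4641 = 2.117 µV.

2.117 µV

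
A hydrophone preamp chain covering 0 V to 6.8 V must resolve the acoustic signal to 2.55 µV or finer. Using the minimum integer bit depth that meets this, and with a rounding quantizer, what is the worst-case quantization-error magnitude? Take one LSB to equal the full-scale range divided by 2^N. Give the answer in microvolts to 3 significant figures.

0.811 µV

Span = 6.8 V.
6.8 V / 2.55 µV = 2.667e6. Since 2^21 = 2097152 and 2^22 = 4194304, N = 22.
LSB = 6.8 V / 2^22 = 1.6212 µV.
Half an LSB is 0.811 µV.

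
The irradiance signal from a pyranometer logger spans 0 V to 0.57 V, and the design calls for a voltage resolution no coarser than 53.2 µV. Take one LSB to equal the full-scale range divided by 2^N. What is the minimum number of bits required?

14 bits

V_FS = 0.57 V.
Required number of levels: 0.57/53.2 µV = 10714; smallest N with 2^N ≥ that is 14.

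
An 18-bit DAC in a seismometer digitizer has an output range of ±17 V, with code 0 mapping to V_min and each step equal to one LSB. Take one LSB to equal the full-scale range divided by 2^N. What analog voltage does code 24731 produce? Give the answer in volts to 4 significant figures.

-13.79 V

The full-scale span is 17 − (-17) = 34 V. LSB = 34 V / 2^18.
Output = V_min + (24731/262144) × range = -17 + 0.0943413 × 34 V
      = -17 V + 3.20760 V = -13.7924 V.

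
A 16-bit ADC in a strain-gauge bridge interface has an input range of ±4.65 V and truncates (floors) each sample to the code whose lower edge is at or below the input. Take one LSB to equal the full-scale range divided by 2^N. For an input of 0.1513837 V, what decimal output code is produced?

33834

Span: 4.65 V − (-4.65 V) = 9.3 V. LSB = 9.3 V / 2^16 ≈ 141.9 µV.
V_in − V_min = 0.1513837 − (-4.65) = 4.8013837 V.
Divide by LSB: 4.8013837 × 65536/9.3 = 33834.7830.
Truncating gives code 33834.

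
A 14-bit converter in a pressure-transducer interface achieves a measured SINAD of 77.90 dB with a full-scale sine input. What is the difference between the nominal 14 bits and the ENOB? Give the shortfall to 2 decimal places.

Effective bits = (77.90 − 1.76)/6.02 = 12.6478.
14 − 12.6478 = 1.35 bits below nominal.

1.35 bits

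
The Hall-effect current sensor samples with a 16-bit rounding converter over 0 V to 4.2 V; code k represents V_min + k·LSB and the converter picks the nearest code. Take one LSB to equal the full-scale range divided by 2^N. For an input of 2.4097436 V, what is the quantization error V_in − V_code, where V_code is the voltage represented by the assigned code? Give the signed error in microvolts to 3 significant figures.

+11.5 µV

Range is 4.2 V. LSB = 4.2 V / 2^16 ≈ 64.09 µV.
(V_in − V_min)/LSB = (2.4097436 − (0)) × 65536/4.2 = 37601.1801 → nearest code k = 37601.
V_code = V_min + k × range/2^16 = 0 + 37601 × 4.2/65536 = 2.4097320557 V.
V_in − V_code = 2.4097436 − (2.4097320557) = +11.5 µV.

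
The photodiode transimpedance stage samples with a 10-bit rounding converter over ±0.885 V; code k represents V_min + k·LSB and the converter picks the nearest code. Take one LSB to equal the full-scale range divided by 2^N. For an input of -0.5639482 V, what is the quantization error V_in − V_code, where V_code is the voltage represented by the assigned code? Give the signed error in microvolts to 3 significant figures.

Full-scale range = 0.885 V − (-0.885 V) = 1.77 V. LSB = 1.77 V / 2^10 ≈ 1.729 mV.
Position in LSBs: (-0.5639482 − (-0.885)) × 1024/1.77 = 185.7384; rounding gives k = 186.
V_code = V_min + k × range/2^10 = -0.885 + 186 × 1.77/1024 = -0.5634960938 V.
e = -0.5639482 − (-0.5634960938) = −452 µV.

−452 µV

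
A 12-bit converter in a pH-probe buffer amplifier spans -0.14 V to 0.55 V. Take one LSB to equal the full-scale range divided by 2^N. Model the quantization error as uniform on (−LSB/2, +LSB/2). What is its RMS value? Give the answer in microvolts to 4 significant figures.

48.63 µV

The full-scale span is 0.55 − (-0.14) = 0.69 V.
LSB = 0.69 V / 2^12 = 168.457 µV.
V_rms = LSB/√12 = 168.457 µV / √12 = 48.63 µV.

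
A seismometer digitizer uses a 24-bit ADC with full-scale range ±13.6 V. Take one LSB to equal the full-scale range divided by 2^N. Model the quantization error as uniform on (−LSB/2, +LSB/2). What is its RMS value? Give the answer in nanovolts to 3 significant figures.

Full-scale range = 13.6 V − (-13.6 V) = 27.2 V.
LSB = 27.2 V / 2^24 = 1.6212 µV.
V_rms = LSB/√12 = 1.6212 µV / √12 = 468 nV.

468 nV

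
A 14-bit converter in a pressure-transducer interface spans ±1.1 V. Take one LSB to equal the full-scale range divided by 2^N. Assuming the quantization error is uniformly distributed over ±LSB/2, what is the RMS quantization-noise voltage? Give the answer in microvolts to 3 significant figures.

38.8 µV

The full-scale span is 1.1 − (-1.1) = 2.2 V.
LSB = 2.2 V / 2^14 = 134.28 µV.
For a uniform distribution on [−LSB/2, +LSB/2], V_rms = LSB/√12 = 134.28 µV/3.4641 = 38.8 µV.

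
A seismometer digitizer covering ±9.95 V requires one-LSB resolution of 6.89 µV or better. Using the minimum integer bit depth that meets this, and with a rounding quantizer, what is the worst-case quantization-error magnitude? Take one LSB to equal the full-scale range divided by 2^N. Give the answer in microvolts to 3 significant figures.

Span: 9.95 V − (-9.95 V) = 19.9 V.
Need 2^N ≥ 19.9 V / 6.89 µV = 2.888e6 → N_min = 22.
LSB = 19.9 V ÷ 2^22 = 19.9/4194304 V = 4.7445 µV.
|e|_max = LSB/2 = 2.37 µV.

2.37 µV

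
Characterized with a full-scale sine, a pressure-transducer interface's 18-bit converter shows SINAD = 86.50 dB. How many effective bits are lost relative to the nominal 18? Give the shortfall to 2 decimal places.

Effective bits = (86.50 − 1.76)/6.02 = 14.0764.
Lost resolution: 18 − 14.0764 = 3.9236 bits.

3.92 bits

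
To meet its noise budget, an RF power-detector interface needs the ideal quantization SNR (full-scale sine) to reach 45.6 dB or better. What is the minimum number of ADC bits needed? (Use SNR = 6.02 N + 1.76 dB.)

8 bits

Solving 6.02 N ≥ 45.6 − 1.76: N ≥ 7.282. Round up → N = 8.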